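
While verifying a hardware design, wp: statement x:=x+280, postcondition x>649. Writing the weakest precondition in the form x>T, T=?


Formula: wp(x:=E, P) = P[E/x] (substitute E for x in postcondition)
Step 1: Postcondition: x>649
Step 2: Substitute x+280 for x: x+280>649
Step 3: Solve for x: x > 649-280 = 369

369


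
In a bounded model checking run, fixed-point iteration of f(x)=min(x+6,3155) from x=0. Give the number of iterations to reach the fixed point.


Step 1: x=0, cap=3155, increment=6
Step 2: x grows by 6 each step until capped at 3155; fixed point is x=3155
Step 3: iterations = ceil(3155/6) = 526

526


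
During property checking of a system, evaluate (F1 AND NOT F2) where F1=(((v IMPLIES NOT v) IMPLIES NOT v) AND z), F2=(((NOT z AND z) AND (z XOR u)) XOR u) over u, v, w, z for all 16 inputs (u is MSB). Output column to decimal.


F1 = (((v IMPLIES NOT v) IMPLIES NOT v) AND z)
F2 = (((NOT z AND z) AND (z XOR u)) XOR u)
Counterexample to F1=>F2 is where F1=1 and F2=0.
Evaluate each row (bits = u,v,w,z, MSB first):
  row 0 [0000]: F1=0 F2=0 -> F1&~F2 -> 0
  row 1 [0001]: F1=1 F2=0 -> F1&~F2 -> 1
  row 2 [0010]: F1=0 F2=0 -> F1&~F2 -> 0
  row 3 [0011]: F1=1 F2=0 -> F1&~F2 -> 1
  row 4 [0100]: F1=0 F2=0 -> F1&~F2 -> 0
  row 5 [0101]: F1=1 F2=0 -> F1&~F2 -> 1
  row 6 [0110]: F1=0 F2=0 -> F1&~F2 -> 0
  row 7 [0111]: F1=1 F2=0 -> F1&~F2 -> 1
  row 8 [1000]: F1=0 F2=1 -> F1&~F2 -> 0
  row 9 [1001]: F1=1 F2=1 -> F1&~F2 -> 0
  row 10 [1010]: F1=0 F2=1 -> F1&~F2 -> 0
  row 11 [1011]: F1=1 F2=1 -> F1&~F2 -> 0
  row 12 [1100]: F1=0 F2=1 -> F1&~F2 -> 0
  row 13 [1101]: F1=1 F2=1 -> F1&~F2 -> 0
  row 14 [1110]: F1=0 F2=1 -> F1&~F2 -> 0
  row 15 [1111]: F1=1 F2=1 -> F1&~F2 -> 0
Full result column, 4 rows per line (u,v fixed per line; w,z runs 00..11 left to right):
  rows 0-3 [u,v=00]: 0101  = hex 5
  rows 4-7 [u,v=01]: 0101  = hex 5
  rows 8-11 [u,v=10]: 0000  = hex 0
  rows 12-15 [u,v=11]: 0000  = hex 0
Counterexample vector (row 0 .. row 15) = 0101010100000000
Output column grouped in 4s = 0101 0101 0000 0000 = 0x5500
Convert to decimal digit by digit (value = value*16 + digit):
  5 -> 5
  5*16 + 5 = 85
  85*16 + 0 = 1360
  1360*16 + 0 = 21760
Decimal = 21760

21760


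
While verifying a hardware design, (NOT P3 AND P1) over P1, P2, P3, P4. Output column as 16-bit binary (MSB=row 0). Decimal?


Formula: (NOT P3 AND P1) over P1, P2, P3, P4 (16 rows)
Evaluate each row (bits = P1,P2,P3,P4, MSB first):
  row 0 [0000]: (NOT 0 AND 0) -> 0
  row 1 [0001]: (NOT 0 AND 0) -> 0
  row 2 [0010]: (NOT 1 AND 0) -> 0
  row 3 [0011]: (NOT 1 AND 0) -> 0
  row 4 [0100]: (NOT 0 AND 0) -> 0
  row 5 [0101]: (NOT 0 AND 0) -> 0
  row 6 [0110]: (NOT 1 AND 0) -> 0
  row 7 [0111]: (NOT 1 AND 0) -> 0
  row 8 [1000]: (NOT 0 AND 1) -> 1
  row 9 [1001]: (NOT 0 AND 1) -> 1
  row 10 [1010]: (NOT 1 AND 1) -> 0
  row 11 [1011]: (NOT 1 AND 1) -> 0
  row 12 [1100]: (NOT 0 AND 1) -> 1
  row 13 [1101]: (NOT 0 AND 1) -> 1
  row 14 [1110]: (NOT 1 AND 1) -> 0
  row 15 [1111]: (NOT 1 AND 1) -> 0
Full result column, 4 rows per line (P1,P2 fixed per line; P3,P4 runs 00..11 left to right):
  rows 0-3 [P1,P2=00]: 0000  = hex 0
  rows 4-7 [P1,P2=01]: 0000  = hex 0
  rows 8-11 [P1,P2=10]: 1100  = hex C
  rows 12-15 [P1,P2=11]: 1100  = hex C
Output column (row 0 .. row 15) = 0000000011001100
Output column grouped in 4s = 0000 0000 1100 1100 = 0x00CC
Convert to decimal digit by digit (value = value*16 + digit):
  0 -> 0
  0*16 + 0 = 0
  0*16 + 12 (C) = 12
  12*16 + 12 (C) = 204
Decimal = 204

204


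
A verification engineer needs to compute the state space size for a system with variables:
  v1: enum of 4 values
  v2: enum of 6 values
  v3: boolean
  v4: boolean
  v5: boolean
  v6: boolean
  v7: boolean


State space = product of domain sizes of all variables.
Domain sizes:
  v1 (enum of 4 values): 4
  v2 (enum of 6 values): 6
  v3 (boolean): 2
  v4 (boolean): 2
  v5 (boolean): 2
  v6 (boolean): 2
  v7 (boolean): 2
Product = 4 * 6 * 2 * 2 * 2 * 2 * 2 = 768

768


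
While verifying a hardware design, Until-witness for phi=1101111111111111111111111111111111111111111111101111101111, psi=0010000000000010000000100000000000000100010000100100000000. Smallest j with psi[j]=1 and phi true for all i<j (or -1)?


(phi U psi) at 0: need smallest j with psi[j]=1 and phi[i]=1 for all i in [0,j).
Scan from step 0:
  step 0: phi=1, psi=0 -> continue
  step 1: phi=1, psi=0 -> continue
  step 2: psi=1 and phi held for [0,2) -> witness found
Witness step = 2

2


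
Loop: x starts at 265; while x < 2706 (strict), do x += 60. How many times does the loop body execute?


Step 1: x goes from 265 toward 2706 by 60; the body runs while x<2706, so iterations = ceil((bound-start)/step)
Step 2: Distance=2441
Step 3: ceil(2441/60)=41

41


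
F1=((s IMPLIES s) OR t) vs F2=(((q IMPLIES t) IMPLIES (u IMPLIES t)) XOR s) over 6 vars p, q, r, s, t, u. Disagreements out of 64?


F1 = ((s IMPLIES s) OR t)
F2 = (((q IMPLIES t) IMPLIES (u IMPLIES t)) XOR s)
Evaluate both on each of 64 rows (bits = p,q,r,s,t,u):
  row 0 [000000]: F1=1 F2=1 -> 0
  row 1 [000001]: F1=1 F2=0 (differ) -> 1
  row 2 [000010]: F1=1 F2=1 -> 0
  row 3 [000011]: F1=1 F2=1 -> 0
  row 4 [000100]: F1=1 F2=0 (differ) -> 1
  (every remaining row is evaluated the same way; all 64 results are listed next)
Full result column, 8 rows per line (p,q,r fixed per line; s,t,u runs 000..111 left to right):
  rows 0-7 [p,q,r=000]: 01001011  (ones: 4)
  rows 8-15 [p,q,r=001]: 01001011  (ones: 4)
  rows 16-23 [p,q,r=010]: 00001111  (ones: 4)
  rows 24-31 [p,q,r=011]: 00001111  (ones: 4)
  rows 32-39 [p,q,r=100]: 01001011  (ones: 4)
  rows 40-47 [p,q,r=101]: 01001011  (ones: 4)
  rows 48-55 [p,q,r=110]: 00001111  (ones: 4)
  rows 56-63 [p,q,r=111]: 00001111  (ones: 4)
Disagreements = 4+4+4+4+4+4+4+4 = 32

32


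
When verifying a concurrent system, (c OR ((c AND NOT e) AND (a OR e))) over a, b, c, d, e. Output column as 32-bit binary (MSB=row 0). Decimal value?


Formula: (c OR ((c AND NOT e) AND (a OR e))) over a, b, c, d, e (32 rows)
Evaluate each row (bits = a,b,c,d,e, MSB first):
  row 0 [00000]: (0 OR ((0 AND NOT 0) AND (0 OR 0))) -> 0
  row 1 [00001]: (0 OR ((0 AND NOT 1) AND (0 OR 1))) -> 0
  row 2 [00010]: (0 OR ((0 AND NOT 0) AND (0 OR 0))) -> 0
  row 3 [00011]: (0 OR ((0 AND NOT 1) AND (0 OR 1))) -> 0
  row 4 [00100]: (1 OR ((1 AND NOT 0) AND (0 OR 0))) -> 1
  row 5 [00101]: (1 OR ((1 AND NOT 1) AND (0 OR 1))) -> 1
  row 6 [00110]: (1 OR ((1 AND NOT 0) AND (0 OR 0))) -> 1
  row 7 [00111]: (1 OR ((1 AND NOT 1) AND (0 OR 1))) -> 1
  row 8 [01000]: (0 OR ((0 AND NOT 0) AND (0 OR 0))) -> 0
  row 9 [01001]: (0 OR ((0 AND NOT 1) AND (0 OR 1))) -> 0
  row 10 [01010]: (0 OR ((0 AND NOT 0) AND (0 OR 0))) -> 0
  row 11 [01011]: (0 OR ((0 AND NOT 1) AND (0 OR 1))) -> 0
  row 12 [01100]: (1 OR ((1 AND NOT 0) AND (0 OR 0))) -> 1
  row 13 [01101]: (1 OR ((1 AND NOT 1) AND (0 OR 1))) -> 1
  row 14 [01110]: (1 OR ((1 AND NOT 0) AND (0 OR 0))) -> 1
  row 15 [01111]: (1 OR ((1 AND NOT 1) AND (0 OR 1))) -> 1
  row 16 [10000]: (0 OR ((0 AND NOT 0) AND (1 OR 0))) -> 0
  row 17 [10001]: (0 OR ((0 AND NOT 1) AND (1 OR 1))) -> 0
  row 18 [10010]: (0 OR ((0 AND NOT 0) AND (1 OR 0))) -> 0
  row 19 [10011]: (0 OR ((0 AND NOT 1) AND (1 OR 1))) -> 0
  row 20 [10100]: (1 OR ((1 AND NOT 0) AND (1 OR 0))) -> 1
  row 21 [10101]: (1 OR ((1 AND NOT 1) AND (1 OR 1))) -> 1
  row 22 [10110]: (1 OR ((1 AND NOT 0) AND (1 OR 0))) -> 1
  row 23 [10111]: (1 OR ((1 AND NOT 1) AND (1 OR 1))) -> 1
  row 24 [11000]: (0 OR ((0 AND NOT 0) AND (1 OR 0))) -> 0
  row 25 [11001]: (0 OR ((0 AND NOT 1) AND (1 OR 1))) -> 0
  row 26 [11010]: (0 OR ((0 AND NOT 0) AND (1 OR 0))) -> 0
  row 27 [11011]: (0 OR ((0 AND NOT 1) AND (1 OR 1))) -> 0
  row 28 [11100]: (1 OR ((1 AND NOT 0) AND (1 OR 0))) -> 1
  row 29 [11101]: (1 OR ((1 AND NOT 1) AND (1 OR 1))) -> 1
  row 30 [11110]: (1 OR ((1 AND NOT 0) AND (1 OR 0))) -> 1
  row 31 [11111]: (1 OR ((1 AND NOT 1) AND (1 OR 1))) -> 1
Full result column, 4 rows per line (a,b,c fixed per line; d,e runs 00..11 left to right):
  rows 0-3 [a,b,c=000]: 0000  = hex 0
  rows 4-7 [a,b,c=001]: 1111  = hex F
  rows 8-11 [a,b,c=010]: 0000  = hex 0
  rows 12-15 [a,b,c=011]: 1111  = hex F
  rows 16-19 [a,b,c=100]: 0000  = hex 0
  rows 20-23 [a,b,c=101]: 1111  = hex F
  rows 24-27 [a,b,c=110]: 0000  = hex 0
  rows 28-31 [a,b,c=111]: 1111  = hex F
Output column (row 0 .. row 31) = 00001111000011110000111100001111
Output column grouped in 4s = 0000 1111 0000 1111 0000 1111 0000 1111 = 0x0F0F0F0F
Convert to decimal digit by digit (value = value*16 + digit):
  0 -> 0
  0*16 + 15 (F) = 15
  15*16 + 0 = 240
  240*16 + 15 (F) = 3855
  3855*16 + 0 = 61680
  61680*16 + 15 (F) = 986895
  986895*16 + 0 = 15790320
  15790320*16 + 15 (F) = 252645135
Decimal = 252645135

252645135


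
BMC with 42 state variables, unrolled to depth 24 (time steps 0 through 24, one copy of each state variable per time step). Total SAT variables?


BMC unrolls to depth k, creating one copy of each state var for steps 0..k.
Step count = 24 + 1 = 25 (steps 0 through 24)
Vars per step = 42
Total = 42 * 25 = 1050

1050


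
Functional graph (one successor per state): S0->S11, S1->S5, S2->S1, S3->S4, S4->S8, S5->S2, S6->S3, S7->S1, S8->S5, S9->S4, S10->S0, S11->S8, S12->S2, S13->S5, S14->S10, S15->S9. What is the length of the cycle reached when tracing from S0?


Trace from S0 until a state repeats:
  S0 -> S11 -> S8 -> S5 -> S2 -> S1 -> S5
S5 first seen at step 3, revisited at step 6.
Cycle length = 6 - 3 = 3

3


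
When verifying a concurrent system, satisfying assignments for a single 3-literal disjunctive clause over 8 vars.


Step 1: Total=2^8=256
Step 2: Unsat when all 3 false: 2^5=32
Step 3: Sat=256-32=224

224


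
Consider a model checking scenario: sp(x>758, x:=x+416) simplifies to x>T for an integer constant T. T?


Formula: sp(P, x:=E) = exists old_x. (x = E[old_x/x]) AND P[old_x/x] (old_x is the value of x before the assignment; eliminate old_x by solving x = E[old_x/x] for old_x)
Step 1: Precondition P: x>758, i.e. old_x > 758
Step 2: Assignment gives x = old_x + 416, so old_x = x - 416
Step 3: Substitute into P: x - 416 > 758
Step 4: Simplify: x > 758+416 = 1174

1174


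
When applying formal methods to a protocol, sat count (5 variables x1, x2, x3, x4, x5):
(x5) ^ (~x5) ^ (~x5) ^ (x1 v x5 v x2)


CNF with 4 clauses over 5 vars (32 assignments).
An assignment satisfies CNF iff every clause has >=1 true literal.
Check each row (bits = x1,x2,x3,x4,x5; clause T/F shown):
  row 0 [00000]: clauses=FTTF -> 0
  row 1 [00001]: clauses=TFFT -> 0
  row 2 [00010]: clauses=FTTF -> 0
  row 3 [00011]: clauses=TFFT -> 0
  row 4 [00100]: clauses=FTTF -> 0
  row 5 [00101]: clauses=TFFT -> 0
  row 6 [00110]: clauses=FTTF -> 0
  row 7 [00111]: clauses=TFFT -> 0
  row 8 [01000]: clauses=FTTT -> 0
  row 9 [01001]: clauses=TFFT -> 0
  row 10 [01010]: clauses=FTTT -> 0
  row 11 [01011]: clauses=TFFT -> 0
  row 12 [01100]: clauses=FTTT -> 0
  row 13 [01101]: clauses=TFFT -> 0
  row 14 [01110]: clauses=FTTT -> 0
  row 15 [01111]: clauses=TFFT -> 0
  row 16 [10000]: clauses=FTTT -> 0
  row 17 [10001]: clauses=TFFT -> 0
  row 18 [10010]: clauses=FTTT -> 0
  row 19 [10011]: clauses=TFFT -> 0
  row 20 [10100]: clauses=FTTT -> 0
  row 21 [10101]: clauses=TFFT -> 0
  row 22 [10110]: clauses=FTTT -> 0
  row 23 [10111]: clauses=TFFT -> 0
  row 24 [11000]: clauses=FTTT -> 0
  row 25 [11001]: clauses=TFFT -> 0
  row 26 [11010]: clauses=FTTT -> 0
  row 27 [11011]: clauses=TFFT -> 0
  row 28 [11100]: clauses=FTTT -> 0
  row 29 [11101]: clauses=TFFT -> 0
  row 30 [11110]: clauses=FTTT -> 0
  row 31 [11111]: clauses=TFFT -> 0
Full result column, 8 rows per line (x1,x2 fixed per line; x3,x4,x5 runs 000..111 left to right):
  rows 0-7 [x1,x2=00]: 00000000  (ones: 0)
  rows 8-15 [x1,x2=01]: 00000000  (ones: 0)
  rows 16-23 [x1,x2=10]: 00000000  (ones: 0)
  rows 24-31 [x1,x2=11]: 00000000  (ones: 0)
Satisfying assignments = 0+0+0+0 = 0

0


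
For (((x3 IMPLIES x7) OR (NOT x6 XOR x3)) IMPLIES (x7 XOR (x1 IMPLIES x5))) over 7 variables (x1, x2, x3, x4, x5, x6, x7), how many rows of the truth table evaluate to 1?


Formula: (((x3 IMPLIES x7) OR (NOT x6 XOR x3)) IMPLIES (x7 XOR (x1 IMPLIES x5))) over 7 vars (128 rows)
Evaluate each row (x1, x2, x3, x4, x5, x6, x7 as bits, MSB first):
  row 0 [0000000]: (((0 IMPLIES 0) OR (NOT 0 XOR 0)) IMPLIES (0 XOR (0 IMPLIES 0))) -> 1
  row 1 [0000001]: (((0 IMPLIES 1) OR (NOT 0 XOR 0)) IMPLIES (1 XOR (0 IMPLIES 0))) -> 0
  row 2 [0000010]: (((0 IMPLIES 0) OR (NOT 1 XOR 0)) IMPLIES (0 XOR (0 IMPLIES 0))) -> 1
  row 3 [0000011]: (((0 IMPLIES 1) OR (NOT 1 XOR 0)) IMPLIES (1 XOR (0 IMPLIES 0))) -> 0
  row 4 [0000100]: (((0 IMPLIES 0) OR (NOT 0 XOR 0)) IMPLIES (0 XOR (0 IMPLIES 1))) -> 1
  (every remaining row is evaluated the same way; all 128 results are listed next)
Full result column, 8 rows per line (x1,x2,x3,x4 fixed per line; x5,x6,x7 runs 000..111 left to right):
  rows 0-7 [x1,x2,x3,x4=0000]: 10101010  (ones: 4)
  rows 8-15 [x1,x2,x3,x4=0001]: 10101010  (ones: 4)
  rows 16-23 [x1,x2,x3,x4=0010]: 10101010  (ones: 4)
  rows 24-31 [x1,x2,x3,x4=0011]: 10101010  (ones: 4)
  rows 32-39 [x1,x2,x3,x4=0100]: 10101010  (ones: 4)
  rows 40-47 [x1,x2,x3,x4=0101]: 10101010  (ones: 4)
  rows 48-55 [x1,x2,x3,x4=0110]: 10101010  (ones: 4)
  rows 56-63 [x1,x2,x3,x4=0111]: 10101010  (ones: 4)
  rows 64-71 [x1,x2,x3,x4=1000]: 01011010  (ones: 4)
  rows 72-79 [x1,x2,x3,x4=1001]: 01011010  (ones: 4)
  rows 80-87 [x1,x2,x3,x4=1010]: 11011010  (ones: 5)
  rows 88-95 [x1,x2,x3,x4=1011]: 11011010  (ones: 5)
  rows 96-103 [x1,x2,x3,x4=1100]: 01011010  (ones: 4)
  rows 104-111 [x1,x2,x3,x4=1101]: 01011010  (ones: 4)
  rows 112-119 [x1,x2,x3,x4=1110]: 11011010  (ones: 5)
  rows 120-127 [x1,x2,x3,x4=1111]: 11011010  (ones: 5)
Count of 1-rows = 4+4+4+4+4+4+4+4+4+4+5+5+4+4+5+5 = 68

68


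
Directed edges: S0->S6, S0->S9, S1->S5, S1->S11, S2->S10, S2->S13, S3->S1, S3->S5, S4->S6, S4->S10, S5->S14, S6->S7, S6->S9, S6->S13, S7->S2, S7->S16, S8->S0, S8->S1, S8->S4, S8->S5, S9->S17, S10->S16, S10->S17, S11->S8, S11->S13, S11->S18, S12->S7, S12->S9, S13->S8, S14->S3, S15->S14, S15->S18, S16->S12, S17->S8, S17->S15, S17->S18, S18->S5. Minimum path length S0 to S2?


BFS layer-by-layer from S0:
  dist 0: {S0}
  dist 1: {S6, S9}
  dist 2: {S7, S13, S17}
  dist 3: {S2, S8, S15, S16, S18}
  -> S2 reached at distance 3
Shortest path length = 3

3


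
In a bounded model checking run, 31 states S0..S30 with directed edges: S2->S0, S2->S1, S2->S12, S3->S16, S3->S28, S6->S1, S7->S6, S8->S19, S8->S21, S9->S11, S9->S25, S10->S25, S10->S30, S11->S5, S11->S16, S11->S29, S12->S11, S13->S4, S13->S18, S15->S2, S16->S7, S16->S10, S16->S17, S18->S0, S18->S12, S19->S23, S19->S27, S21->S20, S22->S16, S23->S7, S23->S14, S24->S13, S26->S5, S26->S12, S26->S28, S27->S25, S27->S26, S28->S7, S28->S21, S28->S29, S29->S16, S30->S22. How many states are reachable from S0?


BFS from S0:
  layer 0: {S0}
Reachable set: {S0}
Count = 1

1


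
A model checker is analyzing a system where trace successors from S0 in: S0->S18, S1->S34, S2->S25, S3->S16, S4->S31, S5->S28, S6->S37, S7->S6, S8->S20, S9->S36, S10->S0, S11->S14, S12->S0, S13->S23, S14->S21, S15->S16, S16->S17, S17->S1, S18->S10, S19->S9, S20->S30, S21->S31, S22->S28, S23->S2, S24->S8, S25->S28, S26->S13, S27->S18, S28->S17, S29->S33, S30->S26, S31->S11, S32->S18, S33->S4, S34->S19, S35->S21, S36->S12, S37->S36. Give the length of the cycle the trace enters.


Trace from S0 until a state repeats:
  S0 -> S18 -> S10 -> S0
S0 first seen at step 0, revisited at step 3.
Cycle length = 3 - 0 = 3

3


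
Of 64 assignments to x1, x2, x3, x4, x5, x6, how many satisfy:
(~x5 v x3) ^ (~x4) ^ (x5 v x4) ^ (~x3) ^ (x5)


CNF with 5 clauses over 6 vars (64 assignments).
An assignment satisfies CNF iff every clause has >=1 true literal.
Check each row (bits = x1,x2,x3,x4,x5,x6; clause T/F shown):
  row 0 [000000]: clauses=TTFTF -> 0
  row 1 [000001]: clauses=TTFTF -> 0
  row 2 [000010]: clauses=FTTTT -> 0
  row 3 [000011]: clauses=FTTTT -> 0
  row 4 [000100]: clauses=TFTTF -> 0
  (every remaining row is evaluated the same way; all 64 results are listed next)
Full result column, 8 rows per line (x1,x2,x3 fixed per line; x4,x5,x6 runs 000..111 left to right):
  rows 0-7 [x1,x2,x3=000]: 00000000  (ones: 0)
  rows 8-15 [x1,x2,x3=001]: 00000000  (ones: 0)
  rows 16-23 [x1,x2,x3=010]: 00000000  (ones: 0)
  rows 24-31 [x1,x2,x3=011]: 00000000  (ones: 0)
  rows 32-39 [x1,x2,x3=100]: 00000000  (ones: 0)
  rows 40-47 [x1,x2,x3=101]: 00000000  (ones: 0)
  rows 48-55 [x1,x2,x3=110]: 00000000  (ones: 0)
  rows 56-63 [x1,x2,x3=111]: 00000000  (ones: 0)
Satisfying assignments = 0+0+0+0+0+0+0+0 = 0

0


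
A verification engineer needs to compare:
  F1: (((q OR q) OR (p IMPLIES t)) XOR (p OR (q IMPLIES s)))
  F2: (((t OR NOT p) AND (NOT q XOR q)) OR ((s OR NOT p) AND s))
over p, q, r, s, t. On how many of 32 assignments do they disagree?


F1 = (((q OR q) OR (p IMPLIES t)) XOR (p OR (q IMPLIES s)))
F2 = (((t OR NOT p) AND (NOT q XOR q)) OR ((s OR NOT p) AND s))
Evaluate both on each of 32 rows (bits = p,q,r,s,t):
  row 0 [00000]: F1=0 F2=1 (differ) -> 1
  row 1 [00001]: F1=0 F2=1 (differ) -> 1
  row 2 [00010]: F1=0 F2=1 (differ) -> 1
  row 3 [00011]: F1=0 F2=1 (differ) -> 1
  row 4 [00100]: F1=0 F2=1 (differ) -> 1
  row 5 [00101]: F1=0 F2=1 (differ) -> 1
  row 6 [00110]: F1=0 F2=1 (differ) -> 1
  row 7 [00111]: F1=0 F2=1 (differ) -> 1
  row 8 [01000]: F1=1 F2=1 -> 0
  row 9 [01001]: F1=1 F2=1 -> 0
  row 10 [01010]: F1=0 F2=1 (differ) -> 1
  row 11 [01011]: F1=0 F2=1 (differ) -> 1
  row 12 [01100]: F1=1 F2=1 -> 0
  row 13 [01101]: F1=1 F2=1 -> 0
  row 14 [01110]: F1=0 F2=1 (differ) -> 1
  row 15 [01111]: F1=0 F2=1 (differ) -> 1
  row 16 [10000]: F1=1 F2=0 (differ) -> 1
  row 17 [10001]: F1=0 F2=1 (differ) -> 1
  row 18 [10010]: F1=1 F2=1 -> 0
  row 19 [10011]: F1=0 F2=1 (differ) -> 1
  row 20 [10100]: F1=1 F2=0 (differ) -> 1
  row 21 [10101]: F1=0 F2=1 (differ) -> 1
  row 22 [10110]: F1=1 F2=1 -> 0
  row 23 [10111]: F1=0 F2=1 (differ) -> 1
  row 24 [11000]: F1=0 F2=0 -> 0
  row 25 [11001]: F1=0 F2=1 (differ) -> 1
  row 26 [11010]: F1=0 F2=1 (differ) -> 1
  row 27 [11011]: F1=0 F2=1 (differ) -> 1
  row 28 [11100]: F1=0 F2=0 -> 0
  row 29 [11101]: F1=0 F2=1 (differ) -> 1
  row 30 [11110]: F1=0 F2=1 (differ) -> 1
  row 31 [11111]: F1=0 F2=1 (differ) -> 1
Full result column, 8 rows per line (p,q fixed per line; r,s,t runs 000..111 left to right):
  rows 0-7 [p,q=00]: 11111111  (ones: 8)
  rows 8-15 [p,q=01]: 00110011  (ones: 4)
  rows 16-23 [p,q=10]: 11011101  (ones: 6)
  rows 24-31 [p,q=11]: 01110111  (ones: 6)
Disagreements = 8+4+6+6 = 24

24


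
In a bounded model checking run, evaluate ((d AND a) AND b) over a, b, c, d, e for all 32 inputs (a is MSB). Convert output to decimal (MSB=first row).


Formula: ((d AND a) AND b) over a, b, c, d, e (32 rows)
Evaluate each row (bits = a,b,c,d,e, MSB first):
  row 0 [00000]: ((0 AND 0) AND 0) -> 0
  row 1 [00001]: ((0 AND 0) AND 0) -> 0
  row 2 [00010]: ((1 AND 0) AND 0) -> 0
  row 3 [00011]: ((1 AND 0) AND 0) -> 0
  row 4 [00100]: ((0 AND 0) AND 0) -> 0
  row 5 [00101]: ((0 AND 0) AND 0) -> 0
  row 6 [00110]: ((1 AND 0) AND 0) -> 0
  row 7 [00111]: ((1 AND 0) AND 0) -> 0
  row 8 [01000]: ((0 AND 0) AND 1) -> 0
  row 9 [01001]: ((0 AND 0) AND 1) -> 0
  row 10 [01010]: ((1 AND 0) AND 1) -> 0
  row 11 [01011]: ((1 AND 0) AND 1) -> 0
  row 12 [01100]: ((0 AND 0) AND 1) -> 0
  row 13 [01101]: ((0 AND 0) AND 1) -> 0
  row 14 [01110]: ((1 AND 0) AND 1) -> 0
  row 15 [01111]: ((1 AND 0) AND 1) -> 0
  row 16 [10000]: ((0 AND 1) AND 0) -> 0
  row 17 [10001]: ((0 AND 1) AND 0) -> 0
  row 18 [10010]: ((1 AND 1) AND 0) -> 0
  row 19 [10011]: ((1 AND 1) AND 0) -> 0
  row 20 [10100]: ((0 AND 1) AND 0) -> 0
  row 21 [10101]: ((0 AND 1) AND 0) -> 0
  row 22 [10110]: ((1 AND 1) AND 0) -> 0
  row 23 [10111]: ((1 AND 1) AND 0) -> 0
  row 24 [11000]: ((0 AND 1) AND 1) -> 0
  row 25 [11001]: ((0 AND 1) AND 1) -> 0
  row 26 [11010]: ((1 AND 1) AND 1) -> 1
  row 27 [11011]: ((1 AND 1) AND 1) -> 1
  row 28 [11100]: ((0 AND 1) AND 1) -> 0
  row 29 [11101]: ((0 AND 1) AND 1) -> 0
  row 30 [11110]: ((1 AND 1) AND 1) -> 1
  row 31 [11111]: ((1 AND 1) AND 1) -> 1
Full result column, 4 rows per line (a,b,c fixed per line; d,e runs 00..11 left to right):
  rows 0-3 [a,b,c=000]: 0000  = hex 0
  rows 4-7 [a,b,c=001]: 0000  = hex 0
  rows 8-11 [a,b,c=010]: 0000  = hex 0
  rows 12-15 [a,b,c=011]: 0000  = hex 0
  rows 16-19 [a,b,c=100]: 0000  = hex 0
  rows 20-23 [a,b,c=101]: 0000  = hex 0
  rows 24-27 [a,b,c=110]: 0011  = hex 3
  rows 28-31 [a,b,c=111]: 0011  = hex 3
Output column (row 0 .. row 31) = 00000000000000000000000000110011
Output column grouped in 4s = 0000 0000 0000 0000 0000 0000 0011 0011 = 0x00000033
Convert to decimal digit by digit (value = value*16 + digit):
  0 -> 0
  0*16 + 0 = 0
  0*16 + 0 = 0
  0*16 + 0 = 0
  0*16 + 0 = 0
  0*16 + 0 = 0
  0*16 + 3 = 3
  3*16 + 3 = 51
Decimal = 51

51


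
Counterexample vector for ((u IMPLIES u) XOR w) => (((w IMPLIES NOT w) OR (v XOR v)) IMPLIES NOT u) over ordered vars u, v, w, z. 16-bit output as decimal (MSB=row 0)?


F1 = ((u IMPLIES u) XOR w)
F2 = (((w IMPLIES NOT w) OR (v XOR v)) IMPLIES NOT u)
Counterexample to F1=>F2 is where F1=1 and F2=0.
Evaluate each row (bits = u,v,w,z, MSB first):
  row 0 [0000]: F1=1 F2=1 -> F1&~F2 -> 0
  row 1 [0001]: F1=1 F2=1 -> F1&~F2 -> 0
  row 2 [0010]: F1=0 F2=1 -> F1&~F2 -> 0
  row 3 [0011]: F1=0 F2=1 -> F1&~F2 -> 0
  row 4 [0100]: F1=1 F2=1 -> F1&~F2 -> 0
  row 5 [0101]: F1=1 F2=1 -> F1&~F2 -> 0
  row 6 [0110]: F1=0 F2=1 -> F1&~F2 -> 0
  row 7 [0111]: F1=0 F2=1 -> F1&~F2 -> 0
  row 8 [1000]: F1=1 F2=0 -> F1&~F2 -> 1
  row 9 [1001]: F1=1 F2=0 -> F1&~F2 -> 1
  row 10 [1010]: F1=0 F2=1 -> F1&~F2 -> 0
  row 11 [1011]: F1=0 F2=1 -> F1&~F2 -> 0
  row 12 [1100]: F1=1 F2=0 -> F1&~F2 -> 1
  row 13 [1101]: F1=1 F2=0 -> F1&~F2 -> 1
  row 14 [1110]: F1=0 F2=1 -> F1&~F2 -> 0
  row 15 [1111]: F1=0 F2=1 -> F1&~F2 -> 0
Full result column, 4 rows per line (u,v fixed per line; w,z runs 00..11 left to right):
  rows 0-3 [u,v=00]: 0000  = hex 0
  rows 4-7 [u,v=01]: 0000  = hex 0
  rows 8-11 [u,v=10]: 1100  = hex C
  rows 12-15 [u,v=11]: 1100  = hex C
Counterexample vector (row 0 .. row 15) = 0000000011001100
Output column grouped in 4s = 0000 0000 1100 1100 = 0x00CC
Convert to decimal digit by digit (value = value*16 + digit):
  0 -> 0
  0*16 + 0 = 0
  0*16 + 12 (C) = 12
  12*16 + 12 (C) = 204
Decimal = 204

204


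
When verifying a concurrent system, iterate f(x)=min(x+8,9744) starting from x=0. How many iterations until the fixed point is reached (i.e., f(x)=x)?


Step 1: x=0, cap=9744, increment=8
Step 2: x grows by 8 each step until capped at 9744; fixed point is x=9744
Step 3: iterations = ceil(9744/8) = 1218

1218


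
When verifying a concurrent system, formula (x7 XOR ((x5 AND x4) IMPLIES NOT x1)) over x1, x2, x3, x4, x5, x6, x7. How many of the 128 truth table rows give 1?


Formula: (x7 XOR ((x5 AND x4) IMPLIES NOT x1)) over 7 vars (128 rows)
Evaluate each row (x1, x2, x3, x4, x5, x6, x7 as bits, MSB first):
  row 0 [0000000]: (0 XOR ((0 AND 0) IMPLIES NOT 0)) -> 1
  row 1 [0000001]: (1 XOR ((0 AND 0) IMPLIES NOT 0)) -> 0
  row 2 [0000010]: (0 XOR ((0 AND 0) IMPLIES NOT 0)) -> 1
  row 3 [0000011]: (1 XOR ((0 AND 0) IMPLIES NOT 0)) -> 0
  row 4 [0000100]: (0 XOR ((1 AND 0) IMPLIES NOT 0)) -> 1
  (every remaining row is evaluated the same way; all 128 results are listed next)
Full result column, 8 rows per line (x1,x2,x3,x4 fixed per line; x5,x6,x7 runs 000..111 left to right):
  rows 0-7 [x1,x2,x3,x4=0000]: 10101010  (ones: 4)
  rows 8-15 [x1,x2,x3,x4=0001]: 10101010  (ones: 4)
  rows 16-23 [x1,x2,x3,x4=0010]: 10101010  (ones: 4)
  rows 24-31 [x1,x2,x3,x4=0011]: 10101010  (ones: 4)
  rows 32-39 [x1,x2,x3,x4=0100]: 10101010  (ones: 4)
  rows 40-47 [x1,x2,x3,x4=0101]: 10101010  (ones: 4)
  rows 48-55 [x1,x2,x3,x4=0110]: 10101010  (ones: 4)
  rows 56-63 [x1,x2,x3,x4=0111]: 10101010  (ones: 4)
  rows 64-71 [x1,x2,x3,x4=1000]: 10101010  (ones: 4)
  rows 72-79 [x1,x2,x3,x4=1001]: 10100101  (ones: 4)
  rows 80-87 [x1,x2,x3,x4=1010]: 10101010  (ones: 4)
  rows 88-95 [x1,x2,x3,x4=1011]: 10100101  (ones: 4)
  rows 96-103 [x1,x2,x3,x4=1100]: 10101010  (ones: 4)
  rows 104-111 [x1,x2,x3,x4=1101]: 10100101  (ones: 4)
  rows 112-119 [x1,x2,x3,x4=1110]: 10101010  (ones: 4)
  rows 120-127 [x1,x2,x3,x4=1111]: 10100101  (ones: 4)
Count of 1-rows = 4+4+4+4+4+4+4+4+4+4+4+4+4+4+4+4 = 64

64


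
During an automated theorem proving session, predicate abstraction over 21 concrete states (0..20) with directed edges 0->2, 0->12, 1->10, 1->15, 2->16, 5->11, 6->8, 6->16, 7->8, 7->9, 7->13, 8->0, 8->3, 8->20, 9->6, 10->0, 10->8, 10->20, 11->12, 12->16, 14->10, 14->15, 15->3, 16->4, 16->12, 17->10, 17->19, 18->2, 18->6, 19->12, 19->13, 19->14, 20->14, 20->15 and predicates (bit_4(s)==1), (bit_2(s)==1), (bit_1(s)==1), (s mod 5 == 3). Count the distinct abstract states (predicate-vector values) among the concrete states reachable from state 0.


BFS from 0:
Concrete reachable: {0, 2, 4, 12, 16}
Abstract via predicates (bit_4(s)==1), (bit_2(s)==1), (bit_1(s)==1), (s mod 5 == 3):
  (0,0,0,0) <- {0}
  (0,0,1,0) <- {2}
  (0,1,0,0) <- {4, 12}
  (1,0,0,0) <- {16}
Distinct abstract states = 4

4


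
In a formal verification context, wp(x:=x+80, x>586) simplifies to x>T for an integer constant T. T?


Formula: wp(x:=E, P) = P[E/x] (substitute E for x in postcondition)
Step 1: Postcondition: x>586
Step 2: Substitute x+80 for x: x+80>586
Step 3: Solve for x: x > 586-80 = 506

506


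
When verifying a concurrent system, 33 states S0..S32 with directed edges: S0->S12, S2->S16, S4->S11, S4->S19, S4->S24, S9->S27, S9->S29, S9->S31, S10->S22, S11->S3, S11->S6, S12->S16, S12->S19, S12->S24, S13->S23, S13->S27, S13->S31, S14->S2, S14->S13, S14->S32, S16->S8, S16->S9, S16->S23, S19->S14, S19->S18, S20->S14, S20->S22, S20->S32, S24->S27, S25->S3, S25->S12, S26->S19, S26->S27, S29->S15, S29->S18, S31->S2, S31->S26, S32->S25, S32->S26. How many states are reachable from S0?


BFS from S0:
  layer 0: {S0}
  layer 1: {S12}
  layer 2: {S16, S19, S24}
  layer 3: {S8, S9, S14, S18, S23, S27}
  layer 4: {S2, S13, S29, S31, S32}
  layer 5: {S15, S25, S26}
  layer 6: {S3}
Reachable set: {S0, S2, S3, S8, S9, S12, S13, S14, S15, S16, S18, S19, S23, S24, S25, S26, S27, S29, S31, S32}
Count = 20

20


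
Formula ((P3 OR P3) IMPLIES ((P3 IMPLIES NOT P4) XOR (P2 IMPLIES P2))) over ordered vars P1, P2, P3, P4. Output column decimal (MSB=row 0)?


Formula: ((P3 OR P3) IMPLIES ((P3 IMPLIES NOT P4) XOR (P2 IMPLIES P2))) over P1, P2, P3, P4 (16 rows)
Evaluate each row (bits = P1,P2,P3,P4, MSB first):
  row 0 [0000]: ((0 OR 0) IMPLIES ((0 IMPLIES NOT 0) XOR (0 IMPLIES 0))) -> 1
  row 1 [0001]: ((0 OR 0) IMPLIES ((0 IMPLIES NOT 1) XOR (0 IMPLIES 0))) -> 1
  row 2 [0010]: ((1 OR 1) IMPLIES ((1 IMPLIES NOT 0) XOR (0 IMPLIES 0))) -> 0
  row 3 [0011]: ((1 OR 1) IMPLIES ((1 IMPLIES NOT 1) XOR (0 IMPLIES 0))) -> 1
  row 4 [0100]: ((0 OR 0) IMPLIES ((0 IMPLIES NOT 0) XOR (1 IMPLIES 1))) -> 1
  row 5 [0101]: ((0 OR 0) IMPLIES ((0 IMPLIES NOT 1) XOR (1 IMPLIES 1))) -> 1
  row 6 [0110]: ((1 OR 1) IMPLIES ((1 IMPLIES NOT 0) XOR (1 IMPLIES 1))) -> 0
  row 7 [0111]: ((1 OR 1) IMPLIES ((1 IMPLIES NOT 1) XOR (1 IMPLIES 1))) -> 1
  row 8 [1000]: ((0 OR 0) IMPLIES ((0 IMPLIES NOT 0) XOR (0 IMPLIES 0))) -> 1
  row 9 [1001]: ((0 OR 0) IMPLIES ((0 IMPLIES NOT 1) XOR (0 IMPLIES 0))) -> 1
  row 10 [1010]: ((1 OR 1) IMPLIES ((1 IMPLIES NOT 0) XOR (0 IMPLIES 0))) -> 0
  row 11 [1011]: ((1 OR 1) IMPLIES ((1 IMPLIES NOT 1) XOR (0 IMPLIES 0))) -> 1
  row 12 [1100]: ((0 OR 0) IMPLIES ((0 IMPLIES NOT 0) XOR (1 IMPLIES 1))) -> 1
  row 13 [1101]: ((0 OR 0) IMPLIES ((0 IMPLIES NOT 1) XOR (1 IMPLIES 1))) -> 1
  row 14 [1110]: ((1 OR 1) IMPLIES ((1 IMPLIES NOT 0) XOR (1 IMPLIES 1))) -> 0
  row 15 [1111]: ((1 OR 1) IMPLIES ((1 IMPLIES NOT 1) XOR (1 IMPLIES 1))) -> 1
Full result column, 4 rows per line (P1,P2 fixed per line; P3,P4 runs 00..11 left to right):
  rows 0-3 [P1,P2=00]: 1101  = hex D
  rows 4-7 [P1,P2=01]: 1101  = hex D
  rows 8-11 [P1,P2=10]: 1101  = hex D
  rows 12-15 [P1,P2=11]: 1101  = hex D
Output column (row 0 .. row 15) = 1101110111011101
Output column grouped in 4s = 1101 1101 1101 1101 = 0xDDDD
Convert to decimal digit by digit (value = value*16 + digit):
  D -> 13
  13*16 + 13 (D) = 221
  221*16 + 13 (D) = 3549
  3549*16 + 13 (D) = 56797
Decimal = 56797

56797


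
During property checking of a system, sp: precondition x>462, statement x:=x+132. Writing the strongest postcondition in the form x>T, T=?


Formula: sp(P, x:=E) = exists old_x. (x = E[old_x/x]) AND P[old_x/x] (old_x is the value of x before the assignment; eliminate old_x by solving x = E[old_x/x] for old_x)
Step 1: Precondition P: x>462, i.e. old_x > 462
Step 2: Assignment gives x = old_x + 132, so old_x = x - 132
Step 3: Substitute into P: x - 132 > 462
Step 4: Simplify: x > 462+132 = 594

594


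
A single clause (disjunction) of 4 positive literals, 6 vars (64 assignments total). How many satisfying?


Step 1: Total=2^6=64
Step 2: Unsat when all 4 false: 2^2=4
Step 3: Sat=64-4=60

60


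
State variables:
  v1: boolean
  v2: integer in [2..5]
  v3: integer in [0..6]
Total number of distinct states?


State space = product of domain sizes of all variables.
Domain sizes:
  v1 (boolean): 2
  v2 (integer in [2..5]): 4
  v3 (integer in [0..6]): 7
Product = 2 * 4 * 7 = 56

56


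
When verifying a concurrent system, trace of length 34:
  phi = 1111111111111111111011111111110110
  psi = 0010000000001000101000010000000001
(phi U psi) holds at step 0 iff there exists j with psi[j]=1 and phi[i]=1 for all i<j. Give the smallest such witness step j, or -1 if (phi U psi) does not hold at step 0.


(phi U psi) at 0: need smallest j with psi[j]=1 and phi[i]=1 for all i in [0,j).
Scan from step 0:
  step 0: phi=1, psi=0 -> continue
  step 1: phi=1, psi=0 -> continue
  step 2: psi=1 and phi held for [0,2) -> witness found
Witness step = 2

2


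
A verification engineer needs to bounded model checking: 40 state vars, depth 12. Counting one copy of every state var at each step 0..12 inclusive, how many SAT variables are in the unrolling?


BMC unrolls to depth k, creating one copy of each state var for steps 0..k.
Step count = 12 + 1 = 13 (steps 0 through 12)
Vars per step = 40
Total = 40 * 13 = 520

520


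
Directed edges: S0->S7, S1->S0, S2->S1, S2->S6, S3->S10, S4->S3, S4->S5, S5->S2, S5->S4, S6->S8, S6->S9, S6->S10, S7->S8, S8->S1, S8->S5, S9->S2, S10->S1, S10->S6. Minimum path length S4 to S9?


BFS layer-by-layer from S4:
  dist 0: {S4}
  dist 1: {S3, S5}
  dist 2: {S2, S10}
  dist 3: {S1, S6}
  dist 4: {S0, S8, S9}
  -> S9 reached at distance 4
Shortest path length = 4

4


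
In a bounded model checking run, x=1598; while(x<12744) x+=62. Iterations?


Step 1: x goes from 1598 toward 12744 by 62; the body runs while x<12744, so iterations = ceil((bound-start)/step)
Step 2: Distance=11146
Step 3: ceil(11146/62)=180

180


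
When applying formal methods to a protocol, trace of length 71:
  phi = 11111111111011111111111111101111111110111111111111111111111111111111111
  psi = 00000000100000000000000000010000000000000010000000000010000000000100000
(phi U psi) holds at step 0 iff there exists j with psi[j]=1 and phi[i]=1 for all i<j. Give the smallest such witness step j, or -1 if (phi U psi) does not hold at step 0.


(phi U psi) at 0: need smallest j with psi[j]=1 and phi[i]=1 for all i in [0,j).
Scan from step 0:
  step 0: phi=1, psi=0 -> continue
  step 1: phi=1, psi=0 -> continue
  step 2: phi=1, psi=0 -> continue
  step 3: phi=1, psi=0 -> continue
  step 8: psi=1 and phi held for [0,8) -> witness found
Witness step = 8

8


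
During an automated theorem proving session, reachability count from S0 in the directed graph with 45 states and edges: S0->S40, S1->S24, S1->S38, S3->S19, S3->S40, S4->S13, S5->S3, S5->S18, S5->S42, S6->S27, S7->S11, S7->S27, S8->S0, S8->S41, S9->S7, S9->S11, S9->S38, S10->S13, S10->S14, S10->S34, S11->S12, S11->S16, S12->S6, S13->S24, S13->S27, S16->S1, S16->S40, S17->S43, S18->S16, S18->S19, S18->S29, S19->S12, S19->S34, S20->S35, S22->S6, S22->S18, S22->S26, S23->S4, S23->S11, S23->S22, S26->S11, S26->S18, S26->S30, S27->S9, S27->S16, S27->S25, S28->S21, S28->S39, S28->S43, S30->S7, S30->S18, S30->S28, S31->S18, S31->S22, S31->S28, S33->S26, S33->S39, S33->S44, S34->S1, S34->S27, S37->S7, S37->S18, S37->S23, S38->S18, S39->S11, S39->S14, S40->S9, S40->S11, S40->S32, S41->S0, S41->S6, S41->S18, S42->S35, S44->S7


BFS from S0:
  layer 0: {S0}
  layer 1: {S40}
  layer 2: {S9, S11, S32}
  layer 3: {S7, S12, S16, S38}
  layer 4: {S1, S6, S18, S27}
  layer 5: {S19, S24, S25, S29}
  layer 6: {S34}
Reachable set: {S0, S1, S6, S7, S9, S11, S12, S16, S18, S19, S24, S25, S27, S29, S32, S34, S38, S40}
Count = 18

18


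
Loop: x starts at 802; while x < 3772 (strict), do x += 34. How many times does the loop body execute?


Step 1: x goes from 802 toward 3772 by 34; the body runs while x<3772, so iterations = ceil((bound-start)/step)
Step 2: Distance=2970
Step 3: ceil(2970/34)=88

88


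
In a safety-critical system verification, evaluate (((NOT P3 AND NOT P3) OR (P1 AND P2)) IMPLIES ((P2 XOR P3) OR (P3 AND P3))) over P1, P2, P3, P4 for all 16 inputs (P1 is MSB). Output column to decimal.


Formula: (((NOT P3 AND NOT P3) OR (P1 AND P2)) IMPLIES ((P2 XOR P3) OR (P3 AND P3))) over P1, P2, P3, P4 (16 rows)
Evaluate each row (bits = P1,P2,P3,P4, MSB first):
  row 0 [0000]: (((NOT 0 AND NOT 0) OR (0 AND 0)) IMPLIES ((0 XOR 0) OR (0 AND 0))) -> 0
  row 1 [0001]: (((NOT 0 AND NOT 0) OR (0 AND 0)) IMPLIES ((0 XOR 0) OR (0 AND 0))) -> 0
  row 2 [0010]: (((NOT 1 AND NOT 1) OR (0 AND 0)) IMPLIES ((0 XOR 1) OR (1 AND 1))) -> 1
  row 3 [0011]: (((NOT 1 AND NOT 1) OR (0 AND 0)) IMPLIES ((0 XOR 1) OR (1 AND 1))) -> 1
  row 4 [0100]: (((NOT 0 AND NOT 0) OR (0 AND 1)) IMPLIES ((1 XOR 0) OR (0 AND 0))) -> 1
  row 5 [0101]: (((NOT 0 AND NOT 0) OR (0 AND 1)) IMPLIES ((1 XOR 0) OR (0 AND 0))) -> 1
  row 6 [0110]: (((NOT 1 AND NOT 1) OR (0 AND 1)) IMPLIES ((1 XOR 1) OR (1 AND 1))) -> 1
  row 7 [0111]: (((NOT 1 AND NOT 1) OR (0 AND 1)) IMPLIES ((1 XOR 1) OR (1 AND 1))) -> 1
  row 8 [1000]: (((NOT 0 AND NOT 0) OR (1 AND 0)) IMPLIES ((0 XOR 0) OR (0 AND 0))) -> 0
  row 9 [1001]: (((NOT 0 AND NOT 0) OR (1 AND 0)) IMPLIES ((0 XOR 0) OR (0 AND 0))) -> 0
  row 10 [1010]: (((NOT 1 AND NOT 1) OR (1 AND 0)) IMPLIES ((0 XOR 1) OR (1 AND 1))) -> 1
  row 11 [1011]: (((NOT 1 AND NOT 1) OR (1 AND 0)) IMPLIES ((0 XOR 1) OR (1 AND 1))) -> 1
  row 12 [1100]: (((NOT 0 AND NOT 0) OR (1 AND 1)) IMPLIES ((1 XOR 0) OR (0 AND 0))) -> 1
  row 13 [1101]: (((NOT 0 AND NOT 0) OR (1 AND 1)) IMPLIES ((1 XOR 0) OR (0 AND 0))) -> 1
  row 14 [1110]: (((NOT 1 AND NOT 1) OR (1 AND 1)) IMPLIES ((1 XOR 1) OR (1 AND 1))) -> 1
  row 15 [1111]: (((NOT 1 AND NOT 1) OR (1 AND 1)) IMPLIES ((1 XOR 1) OR (1 AND 1))) -> 1
Full result column, 4 rows per line (P1,P2 fixed per line; P3,P4 runs 00..11 left to right):
  rows 0-3 [P1,P2=00]: 0011  = hex 3
  rows 4-7 [P1,P2=01]: 1111  = hex F
  rows 8-11 [P1,P2=10]: 0011  = hex 3
  rows 12-15 [P1,P2=11]: 1111  = hex F
Output column (row 0 .. row 15) = 0011111100111111
Output column grouped in 4s = 0011 1111 0011 1111 = 0x3F3F
Convert to decimal digit by digit (value = value*16 + digit):
  3 -> 3
  3*16 + 15 (F) = 63
  63*16 + 3 = 1011
  1011*16 + 15 (F) = 16191
Decimal = 16191

16191


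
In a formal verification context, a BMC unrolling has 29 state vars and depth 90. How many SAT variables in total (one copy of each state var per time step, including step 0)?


BMC unrolls to depth k, creating one copy of each state var for steps 0..k.
Step count = 90 + 1 = 91 (steps 0 through 90)
Vars per step = 29
Total = 29 * 91 = 2639

2639


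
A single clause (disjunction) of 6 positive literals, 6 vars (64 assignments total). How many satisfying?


Step 1: Total=2^6=64
Step 2: Unsat when all 6 false: 2^0=1
Step 3: Sat=64-1=63

63


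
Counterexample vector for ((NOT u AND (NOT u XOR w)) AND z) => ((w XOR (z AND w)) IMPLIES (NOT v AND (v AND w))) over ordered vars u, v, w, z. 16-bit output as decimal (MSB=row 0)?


F1 = ((NOT u AND (NOT u XOR w)) AND z)
F2 = ((w XOR (z AND w)) IMPLIES (NOT v AND (v AND w)))
Counterexample to F1=>F2 is where F1=1 and F2=0.
Evaluate each row (bits = u,v,w,z, MSB first):
  row 0 [0000]: F1=0 F2=1 -> F1&~F2 -> 0
  row 1 [0001]: F1=1 F2=1 -> F1&~F2 -> 0
  row 2 [0010]: F1=0 F2=0 -> F1&~F2 -> 0
  row 3 [0011]: F1=0 F2=1 -> F1&~F2 -> 0
  row 4 [0100]: F1=0 F2=1 -> F1&~F2 -> 0
  row 5 [0101]: F1=1 F2=1 -> F1&~F2 -> 0
  row 6 [0110]: F1=0 F2=0 -> F1&~F2 -> 0
  row 7 [0111]: F1=0 F2=1 -> F1&~F2 -> 0
  row 8 [1000]: F1=0 F2=1 -> F1&~F2 -> 0
  row 9 [1001]: F1=0 F2=1 -> F1&~F2 -> 0
  row 10 [1010]: F1=0 F2=0 -> F1&~F2 -> 0
  row 11 [1011]: F1=0 F2=1 -> F1&~F2 -> 0
  row 12 [1100]: F1=0 F2=1 -> F1&~F2 -> 0
  row 13 [1101]: F1=0 F2=1 -> F1&~F2 -> 0
  row 14 [1110]: F1=0 F2=0 -> F1&~F2 -> 0
  row 15 [1111]: F1=0 F2=1 -> F1&~F2 -> 0
Full result column, 4 rows per line (u,v fixed per line; w,z runs 00..11 left to right):
  rows 0-3 [u,v=00]: 0000  = hex 0
  rows 4-7 [u,v=01]: 0000  = hex 0
  rows 8-11 [u,v=10]: 0000  = hex 0
  rows 12-15 [u,v=11]: 0000  = hex 0
Counterexample vector (row 0 .. row 15) = 0000000000000000
Output column grouped in 4s = 0000 0000 0000 0000 = 0x0000
Convert to decimal digit by digit (value = value*16 + digit):
  0 -> 0
  0*16 + 0 = 0
  0*16 + 0 = 0
  0*16 + 0 = 0
Decimal = 0

0


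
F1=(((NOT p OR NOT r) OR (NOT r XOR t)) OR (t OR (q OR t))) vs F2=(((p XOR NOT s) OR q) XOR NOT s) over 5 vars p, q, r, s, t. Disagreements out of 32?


F1 = (((NOT p OR NOT r) OR (NOT r XOR t)) OR (t OR (q OR t)))
F2 = (((p XOR NOT s) OR q) XOR NOT s)
Evaluate both on each of 32 rows (bits = p,q,r,s,t):
  row 0 [00000]: F1=1 F2=0 (differ) -> 1
  row 1 [00001]: F1=1 F2=0 (differ) -> 1
  row 2 [00010]: F1=1 F2=0 (differ) -> 1
  row 3 [00011]: F1=1 F2=0 (differ) -> 1
  row 4 [00100]: F1=1 F2=0 (differ) -> 1
  row 5 [00101]: F1=1 F2=0 (differ) -> 1
  row 6 [00110]: F1=1 F2=0 (differ) -> 1
  row 7 [00111]: F1=1 F2=0 (differ) -> 1
  row 8 [01000]: F1=1 F2=0 (differ) -> 1
  row 9 [01001]: F1=1 F2=0 (differ) -> 1
  row 10 [01010]: F1=1 F2=1 -> 0
  row 11 [01011]: F1=1 F2=1 -> 0
  row 12 [01100]: F1=1 F2=0 (differ) -> 1
  row 13 [01101]: F1=1 F2=0 (differ) -> 1
  row 14 [01110]: F1=1 F2=1 -> 0
  row 15 [01111]: F1=1 F2=1 -> 0
  row 16 [10000]: F1=1 F2=1 -> 0
  row 17 [10001]: F1=1 F2=1 -> 0
  row 18 [10010]: F1=1 F2=1 -> 0
  row 19 [10011]: F1=1 F2=1 -> 0
  row 20 [10100]: F1=0 F2=1 (differ) -> 1
  row 21 [10101]: F1=1 F2=1 -> 0
  row 22 [10110]: F1=0 F2=1 (differ) -> 1
  row 23 [10111]: F1=1 F2=1 -> 0
  row 24 [11000]: F1=1 F2=0 (differ) -> 1
  row 25 [11001]: F1=1 F2=0 (differ) -> 1
  row 26 [11010]: F1=1 F2=1 -> 0
  row 27 [11011]: F1=1 F2=1 -> 0
  row 28 [11100]: F1=1 F2=0 (differ) -> 1
  row 29 [11101]: F1=1 F2=0 (differ) -> 1
  row 30 [11110]: F1=1 F2=1 -> 0
  row 31 [11111]: F1=1 F2=1 -> 0
Full result column, 8 rows per line (p,q fixed per line; r,s,t runs 000..111 left to right):
  rows 0-7 [p,q=00]: 11111111  (ones: 8)
  rows 8-15 [p,q=01]: 11001100  (ones: 4)
  rows 16-23 [p,q=10]: 00001010  (ones: 2)
  rows 24-31 [p,q=11]: 11001100  (ones: 4)
Disagreements = 8+4+2+4 = 18

18


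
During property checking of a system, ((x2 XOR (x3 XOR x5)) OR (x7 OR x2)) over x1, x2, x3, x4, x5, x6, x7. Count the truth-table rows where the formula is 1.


Formula: ((x2 XOR (x3 XOR x5)) OR (x7 OR x2)) over 7 vars (128 rows)
Evaluate each row (x1, x2, x3, x4, x5, x6, x7 as bits, MSB first):
  row 0 [0000000]: ((0 XOR (0 XOR 0)) OR (0 OR 0)) -> 0
  row 1 [0000001]: ((0 XOR (0 XOR 0)) OR (1 OR 0)) -> 1
  row 2 [0000010]: ((0 XOR (0 XOR 0)) OR (0 OR 0)) -> 0
  row 3 [0000011]: ((0 XOR (0 XOR 0)) OR (1 OR 0)) -> 1
  row 4 [0000100]: ((0 XOR (0 XOR 1)) OR (0 OR 0)) -> 1
  (every remaining row is evaluated the same way; all 128 results are listed next)
Full result column, 8 rows per line (x1,x2,x3,x4 fixed per line; x5,x6,x7 runs 000..111 left to right):
  rows 0-7 [x1,x2,x3,x4=0000]: 01011111  (ones: 6)
  rows 8-15 [x1,x2,x3,x4=0001]: 01011111  (ones: 6)
  rows 16-23 [x1,x2,x3,x4=0010]: 11110101  (ones: 6)
  rows 24-31 [x1,x2,x3,x4=0011]: 11110101  (ones: 6)
  rows 32-39 [x1,x2,x3,x4=0100]: 11111111  (ones: 8)
  rows 40-47 [x1,x2,x3,x4=0101]: 11111111  (ones: 8)
  rows 48-55 [x1,x2,x3,x4=0110]: 11111111  (ones: 8)
  rows 56-63 [x1,x2,x3,x4=0111]: 11111111  (ones: 8)
  rows 64-71 [x1,x2,x3,x4=1000]: 01011111  (ones: 6)
  rows 72-79 [x1,x2,x3,x4=1001]: 01011111  (ones: 6)
  rows 80-87 [x1,x2,x3,x4=1010]: 11110101  (ones: 6)
  rows 88-95 [x1,x2,x3,x4=1011]: 11110101  (ones: 6)
  rows 96-103 [x1,x2,x3,x4=1100]: 11111111  (ones: 8)
  rows 104-111 [x1,x2,x3,x4=1101]: 11111111  (ones: 8)
  rows 112-119 [x1,x2,x3,x4=1110]: 11111111  (ones: 8)
  rows 120-127 [x1,x2,x3,x4=1111]: 11111111  (ones: 8)
Count of 1-rows = 6+6+6+6+8+8+8+8+6+6+6+6+8+8+8+8 = 112

112
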